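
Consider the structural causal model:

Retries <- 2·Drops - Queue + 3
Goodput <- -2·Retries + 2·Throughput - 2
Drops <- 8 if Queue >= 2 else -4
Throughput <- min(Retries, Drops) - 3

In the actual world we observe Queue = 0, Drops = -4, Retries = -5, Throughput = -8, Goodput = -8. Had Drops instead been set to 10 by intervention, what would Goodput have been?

do(Drops=10) replaces the equation Drops <- 8 if Queue >= 2 else -4 with the constant Drops = 10.
Retries = 2·Drops - Queue + 3  [with Drops=10, Queue=0]  = 23
Throughput = min(Retries, Drops) - 3  [with Retries=23, Drops=10]  = 7
Goodput = -2·Retries + 2·Throughput - 2  [with Retries=23, Throughput=7]  = -34

-34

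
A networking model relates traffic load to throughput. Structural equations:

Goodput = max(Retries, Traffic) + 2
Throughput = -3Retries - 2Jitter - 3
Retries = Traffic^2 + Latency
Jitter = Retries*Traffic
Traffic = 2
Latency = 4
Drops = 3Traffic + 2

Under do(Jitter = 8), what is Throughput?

The intervention breaks the incoming arrows to Jitter: Jitter = Retries*Traffic no longer applies, and Jitter = 8.
Retries = Traffic^2 + Latency  [with Traffic=2, Latency=4]  = 8
Throughput = -3Retries - 2Jitter - 3  [with Retries=8, Jitter=8]  = -43

-43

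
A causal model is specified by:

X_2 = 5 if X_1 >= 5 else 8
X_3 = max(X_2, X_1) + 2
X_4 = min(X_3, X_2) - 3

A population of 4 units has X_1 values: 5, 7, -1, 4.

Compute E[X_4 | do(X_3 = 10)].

The intervention sets X_3=10 in all 4 units regardless of X_1. Recomputing X_4 per unit gives 2, 2, 5, 5; average 3.5.

3.5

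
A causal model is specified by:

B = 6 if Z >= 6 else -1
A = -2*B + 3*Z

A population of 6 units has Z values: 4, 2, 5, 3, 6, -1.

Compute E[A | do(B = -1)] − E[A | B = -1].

1.7

do(B=-1) breaks B's dependence on Z. With B=-1 fixed, A across the units is 14, 8, 17, 11, 20, -1, mean 11.5.
E[A|B=-1] averages over only the 5 units with B=-1 (Z = 4, 2, 5, 3, -1): A = 14, 8, 17, 11, -1, mean 9.8.
Difference = 11.5 − 9.8 = 1.7.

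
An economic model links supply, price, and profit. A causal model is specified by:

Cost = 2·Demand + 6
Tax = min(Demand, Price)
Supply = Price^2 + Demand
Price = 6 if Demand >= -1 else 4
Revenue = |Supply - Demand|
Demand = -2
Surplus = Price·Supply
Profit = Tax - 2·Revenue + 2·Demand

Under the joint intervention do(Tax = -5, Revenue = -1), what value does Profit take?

-7

Setting Tax = -5, Revenue = -1 by intervention discards those variables' equations.
Profit = Tax - 2·Revenue + 2·Demand  [with Tax=-5, Revenue=-1, Demand=-2]  = -7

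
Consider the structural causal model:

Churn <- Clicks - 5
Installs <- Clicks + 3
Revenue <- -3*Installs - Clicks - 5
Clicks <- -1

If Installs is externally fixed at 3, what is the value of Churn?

-6

The intervention breaks the incoming arrows to Installs: Installs <- Clicks + 3 no longer applies, and Installs = 3.
Since Churn is not a descendant of the intervened variable, it is unaffected.
Churn = Clicks - 5  [with Clicks=-1]  = -6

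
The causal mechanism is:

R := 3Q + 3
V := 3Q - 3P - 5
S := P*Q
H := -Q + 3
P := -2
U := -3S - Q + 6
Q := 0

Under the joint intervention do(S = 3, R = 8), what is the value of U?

Setting S = 3, R = 8 by intervention discards those variables' equations.
U = -3S - Q + 6  [with S=3, Q=0]  = -3

-3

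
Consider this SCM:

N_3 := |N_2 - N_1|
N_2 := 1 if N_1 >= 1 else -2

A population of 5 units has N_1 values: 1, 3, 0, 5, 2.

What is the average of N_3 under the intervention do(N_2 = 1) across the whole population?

Under do(N_2=1), N_2's equation is replaced by N_2=1 for every unit. Per-unit N_3: 0, 2, 1, 4, 1. Mean = 1.6.

1.6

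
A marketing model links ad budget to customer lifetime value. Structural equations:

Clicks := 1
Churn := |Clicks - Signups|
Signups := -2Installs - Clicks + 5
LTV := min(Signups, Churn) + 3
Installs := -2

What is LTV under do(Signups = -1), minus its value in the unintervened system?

-8

do(Signups=-1) replaces the equation Signups := -2Installs - Clicks + 5 with the constant Signups = -1.
Churn = |Clicks - Signups|  [with Clicks=1, Signups=-1]  = 2
LTV = min(Signups, Churn) + 3  [with Signups=-1, Churn=2]  = 2
Without intervention: Signups = -2Installs - Clicks + 5  [with Installs=-2, Clicks=1]  = 8; Churn = |Clicks - Signups|  [with Clicks=1, Signups=8]  = 7; LTV = min(Signups, Churn) + 3  [with Signups=8, Churn=7]  = 10.
Change = 2 − 10 = -8.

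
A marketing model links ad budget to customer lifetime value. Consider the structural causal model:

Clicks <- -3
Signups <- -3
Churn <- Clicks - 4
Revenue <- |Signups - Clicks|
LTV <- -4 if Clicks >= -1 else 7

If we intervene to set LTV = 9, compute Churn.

do(LTV=9) replaces the equation LTV <- -4 if Clicks >= -1 else 7 with the constant LTV = 9.
Churn is not downstream of the intervention, so its value is determined by the original equations.
Churn = Clicks - 4  [with Clicks=-3]  = -7

-7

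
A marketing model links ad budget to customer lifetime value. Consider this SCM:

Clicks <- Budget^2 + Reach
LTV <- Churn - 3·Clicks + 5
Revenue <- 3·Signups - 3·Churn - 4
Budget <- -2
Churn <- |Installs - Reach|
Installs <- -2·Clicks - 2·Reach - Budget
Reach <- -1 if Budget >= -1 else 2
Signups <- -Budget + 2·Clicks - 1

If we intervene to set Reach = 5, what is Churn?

Under do(Reach=5), the mechanism Reach <- -1 if Budget >= -1 else 2 is discarded; Reach is fixed at 5.
Clicks = Budget^2 + Reach  [with Budget=-2, Reach=5]  = 9
Installs = -2·Clicks - 2·Reach - Budget  [with Clicks=9, Reach=5, Budget=-2]  = -26
Churn = |Installs - Reach|  [with Installs=-26, Reach=5]  = 31

31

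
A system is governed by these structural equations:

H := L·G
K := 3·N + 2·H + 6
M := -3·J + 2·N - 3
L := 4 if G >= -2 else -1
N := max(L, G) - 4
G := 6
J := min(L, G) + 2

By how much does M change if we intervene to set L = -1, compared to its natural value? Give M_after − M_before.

15

Under do(L=-1), the mechanism L := 4 if G >= -2 else -1 is discarded; L is fixed at -1.
J = min(L, G) + 2  [with L=-1, G=6]  = 1
N = max(L, G) - 4  [with L=-1, G=6]  = 2
M = -3·J + 2·N - 3  [with J=1, N=2]  = -2
Without intervention: L = 4 if G >= -2 else -1  [with G=6]  = 4; J = min(L, G) + 2  [with L=4, G=6]  = 6; N = max(L, G) - 4  [with L=4, G=6]  = 2; M = -3·J + 2·N - 3  [with J=6, N=2]  = -17.
Change = -2 − (-17) = 15.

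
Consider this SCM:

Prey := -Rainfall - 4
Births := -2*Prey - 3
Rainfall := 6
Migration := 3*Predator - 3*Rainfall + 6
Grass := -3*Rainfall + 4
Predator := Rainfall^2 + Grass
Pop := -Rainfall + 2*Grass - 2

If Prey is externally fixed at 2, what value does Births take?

do(Prey=2) replaces the equation Prey := -Rainfall - 4 with the constant Prey = 2.
Births = -2*Prey - 3  [with Prey=2]  = -7

-7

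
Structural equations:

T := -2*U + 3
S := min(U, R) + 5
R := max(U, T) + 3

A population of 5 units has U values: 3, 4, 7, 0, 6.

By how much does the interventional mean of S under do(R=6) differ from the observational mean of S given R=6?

2.3

do(R=6) breaks R's dependence on U. With R=6 fixed, S across the units is 8, 9, 11, 5, 11, mean 8.8.
E[S|R=6] averages over only the 2 units with R=6 (U = 3, 0): S = 8, 5, mean 6.5.
Difference = 8.8 − 6.5 = 2.3.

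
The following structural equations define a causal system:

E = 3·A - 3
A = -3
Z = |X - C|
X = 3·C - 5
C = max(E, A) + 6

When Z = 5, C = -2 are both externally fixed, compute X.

-11

Under do(Z = 5, C = -2), each intervened variable's structural equation is replaced by its fixed value.
X = 3·C - 5  [with C=-2]  = -11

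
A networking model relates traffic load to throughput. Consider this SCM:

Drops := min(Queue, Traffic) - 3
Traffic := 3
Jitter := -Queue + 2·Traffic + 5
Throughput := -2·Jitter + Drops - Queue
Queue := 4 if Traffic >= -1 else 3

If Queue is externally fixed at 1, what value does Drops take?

The intervention breaks the incoming arrows to Queue: Queue := 4 if Traffic >= -1 else 3 no longer applies, and Queue = 1.
Drops = min(Queue, Traffic) - 3  [with Queue=1, Traffic=3]  = -2

-2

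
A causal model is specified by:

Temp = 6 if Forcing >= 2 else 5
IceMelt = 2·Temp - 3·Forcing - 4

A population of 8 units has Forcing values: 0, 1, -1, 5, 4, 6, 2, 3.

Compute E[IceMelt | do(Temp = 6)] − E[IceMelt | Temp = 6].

do(Temp=6) breaks Temp's dependence on Forcing. With Temp=6 fixed, IceMelt across the units is 8, 5, 11, -7, -4, -10, 2, -1, mean 0.5.
Observing Temp=6 restricts to units where Temp's equation naturally yields 6: Forcing ∈ {5, 4, 6, 2, 3}. In that subpopulation IceMelt = -7, -4, -10, 2, -1, mean -4.
Difference = 0.5 − (-4) = 4.5.

4.5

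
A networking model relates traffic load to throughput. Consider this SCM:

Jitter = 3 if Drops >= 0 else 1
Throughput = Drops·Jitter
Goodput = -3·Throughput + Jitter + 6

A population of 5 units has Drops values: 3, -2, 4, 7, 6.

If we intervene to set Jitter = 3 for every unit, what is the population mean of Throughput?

do(Jitter=3) breaks Jitter's dependence on Drops. With Jitter=3 fixed, Throughput across the units is 9, -6, 12, 21, 18, mean 10.8.

10.8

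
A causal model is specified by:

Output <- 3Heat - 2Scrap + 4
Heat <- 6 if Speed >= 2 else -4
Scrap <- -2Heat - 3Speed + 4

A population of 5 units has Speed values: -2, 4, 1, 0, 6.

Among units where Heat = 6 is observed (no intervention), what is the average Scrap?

-23

Conditioning on Heat=6 selects the 2 unit(s) with Speed ∈ {4, 6}. Their Scrap values: -20, -26. Mean = -23.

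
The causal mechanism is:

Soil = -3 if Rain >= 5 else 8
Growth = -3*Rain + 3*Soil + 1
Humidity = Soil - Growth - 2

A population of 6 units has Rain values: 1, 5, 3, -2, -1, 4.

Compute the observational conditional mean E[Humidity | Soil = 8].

-16

E[Humidity|Soil=8] averages over only the 5 units with Soil=8 (Rain = 1, 3, -2, -1, 4): Humidity = -16, -10, -25, -22, -7, mean -16.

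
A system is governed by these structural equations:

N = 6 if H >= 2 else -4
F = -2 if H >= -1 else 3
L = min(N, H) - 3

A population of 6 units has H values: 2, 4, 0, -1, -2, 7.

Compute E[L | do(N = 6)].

The intervention sets N=6 in all 6 units regardless of H. Recomputing L per unit gives -1, 1, -3, -4, -5, 3; average -1.5.

-1.5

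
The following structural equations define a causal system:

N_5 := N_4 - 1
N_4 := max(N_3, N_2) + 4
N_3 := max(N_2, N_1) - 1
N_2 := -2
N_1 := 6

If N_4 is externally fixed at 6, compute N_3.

Under do(N_4=6), the mechanism N_4 := max(N_3, N_2) + 4 is discarded; N_4 is fixed at 6.
Since N_3 is not a descendant of the intervened variable, it is unaffected.
N_3 = max(N_2, N_1) - 1  [with N_2=-2, N_1=6]  = 5

5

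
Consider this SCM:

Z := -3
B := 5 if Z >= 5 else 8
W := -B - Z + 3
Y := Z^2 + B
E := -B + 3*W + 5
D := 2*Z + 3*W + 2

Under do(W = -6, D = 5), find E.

The joint intervention fixes W = -6, D = 5, removing each variable's own equation.
B = 5 if Z >= 5 else 8  [with Z=-3]  = 8
E = -B + 3*W + 5  [with B=8, W=-6]  = -21

-21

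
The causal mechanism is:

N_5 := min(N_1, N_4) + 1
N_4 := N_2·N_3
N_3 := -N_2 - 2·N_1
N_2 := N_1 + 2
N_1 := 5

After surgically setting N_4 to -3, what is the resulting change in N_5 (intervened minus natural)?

Intervening sets N_4 = -3 and removes its equation (N_4 := N_2·N_3).
N_5 = min(N_1, N_4) + 1  [with N_1=5, N_4=-3]  = -2
Without intervention: N_2 = N_1 + 2  [with N_1=5]  = 7; N_3 = -N_2 - 2·N_1  [with N_2=7, N_1=5]  = -17; N_4 = N_2·N_3  [with N_2=7, N_3=-17]  = -119; N_5 = min(N_1, N_4) + 1  [with N_1=5, N_4=-119]  = -118.
Change = -2 − (-118) = 116.

116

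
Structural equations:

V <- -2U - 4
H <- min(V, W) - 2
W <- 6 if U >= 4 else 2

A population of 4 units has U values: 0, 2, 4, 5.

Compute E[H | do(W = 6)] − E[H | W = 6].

do(W=6) breaks W's dependence on U. With W=6 fixed, H across the units is -6, -10, -14, -16, mean -11.5.
Observing W=6 restricts to units where W's equation naturally yields 6: U ∈ {4, 5}. In that subpopulation H = -14, -16, mean -15.
Difference = -11.5 − (-15) = 3.5.

3.5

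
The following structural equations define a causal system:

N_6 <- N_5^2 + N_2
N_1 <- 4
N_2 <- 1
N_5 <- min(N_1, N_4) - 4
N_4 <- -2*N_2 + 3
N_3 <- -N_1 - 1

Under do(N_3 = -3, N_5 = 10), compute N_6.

101

Setting N_3 = -3, N_5 = 10 by intervention discards those variables' equations.
N_6 = N_5^2 + N_2  [with N_5=10, N_2=1]  = 101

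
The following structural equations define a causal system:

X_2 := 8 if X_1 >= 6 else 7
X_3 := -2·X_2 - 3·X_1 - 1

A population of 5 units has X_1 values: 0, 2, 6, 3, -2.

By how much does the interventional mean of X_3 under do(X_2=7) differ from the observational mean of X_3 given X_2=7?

Every unit gets X_2=7 under the intervention. X_3 values become -15, -21, -33, -24, -9; E[X_3|do(X_2=7)] = -20.4.
E[X_3|X_2=7] averages over only the 4 units with X_2=7 (X_1 = 0, 2, 3, -2): X_3 = -15, -21, -24, -9, mean -17.25.
Difference = -20.4 − (-17.25) = -3.15.

-3.15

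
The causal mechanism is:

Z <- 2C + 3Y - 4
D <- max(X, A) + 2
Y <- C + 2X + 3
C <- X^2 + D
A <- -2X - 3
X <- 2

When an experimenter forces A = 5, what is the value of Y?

18

do(A=5) replaces the equation A <- -2X - 3 with the constant A = 5.
D = max(X, A) + 2  [with X=2, A=5]  = 7
C = X^2 + D  [with X=2, D=7]  = 11
Y = C + 2X + 3  [with C=11, X=2]  = 18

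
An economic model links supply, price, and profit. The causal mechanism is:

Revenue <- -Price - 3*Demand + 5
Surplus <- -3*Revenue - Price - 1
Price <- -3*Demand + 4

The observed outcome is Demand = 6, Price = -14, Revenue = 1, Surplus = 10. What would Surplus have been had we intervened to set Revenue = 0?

13

The intervention breaks the incoming arrows to Revenue: Revenue <- -Price - 3*Demand + 5 no longer applies, and Revenue = 0.
Price = -3*Demand + 4  [with Demand=6]  = -14
Surplus = -3*Revenue - Price - 1  [with Revenue=0, Price=-14]  = 13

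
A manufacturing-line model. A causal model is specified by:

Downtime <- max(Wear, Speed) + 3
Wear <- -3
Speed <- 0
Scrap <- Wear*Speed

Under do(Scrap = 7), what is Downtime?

3

The intervention breaks the incoming arrows to Scrap: Scrap <- Wear*Speed no longer applies, and Scrap = 7.
Downtime is not downstream of the intervention, so its value is determined by the original equations.
Downtime = max(Wear, Speed) + 3  [with Wear=-3, Speed=0]  = 3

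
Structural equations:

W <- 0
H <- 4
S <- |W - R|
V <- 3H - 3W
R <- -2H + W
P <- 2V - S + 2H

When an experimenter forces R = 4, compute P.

28

The intervention breaks the incoming arrows to R: R <- -2H + W no longer applies, and R = 4.
V = 3H - 3W  [with H=4, W=0]  = 12
S = |W - R|  [with W=0, R=4]  = 4
P = 2V - S + 2H  [with V=12, S=4, H=4]  = 28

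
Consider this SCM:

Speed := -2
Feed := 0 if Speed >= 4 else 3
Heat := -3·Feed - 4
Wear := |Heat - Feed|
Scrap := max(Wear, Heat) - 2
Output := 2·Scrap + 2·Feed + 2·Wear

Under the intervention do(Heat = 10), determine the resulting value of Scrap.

do(Heat=10) replaces the equation Heat := -3·Feed - 4 with the constant Heat = 10.
Feed = 0 if Speed >= 4 else 3  [with Speed=-2]  = 3
Wear = |Heat - Feed|  [with Heat=10, Feed=3]  = 7
Scrap = max(Wear, Heat) - 2  [with Wear=7, Heat=10]  = 8

8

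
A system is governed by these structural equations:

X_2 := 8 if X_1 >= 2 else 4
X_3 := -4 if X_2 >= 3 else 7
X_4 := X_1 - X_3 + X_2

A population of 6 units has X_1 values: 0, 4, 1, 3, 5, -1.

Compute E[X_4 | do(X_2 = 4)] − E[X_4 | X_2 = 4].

Under do(X_2=4), X_2's equation is replaced by X_2=4 for every unit. Per-unit X_4: 8, 12, 9, 11, 13, 7. Mean = 10.
Conditioning on X_2=4 selects the 3 unit(s) with X_1 ∈ {0, 1, -1}. Their X_4 values: 8, 9, 7. Mean = 8.
Difference = 10 − 8 = 2.

2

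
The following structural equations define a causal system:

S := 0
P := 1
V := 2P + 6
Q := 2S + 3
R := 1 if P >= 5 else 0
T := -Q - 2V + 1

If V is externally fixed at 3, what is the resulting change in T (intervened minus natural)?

The intervention breaks the incoming arrows to V: V := 2P + 6 no longer applies, and V = 3.
Q = 2S + 3  [with S=0]  = 3
T = -Q - 2V + 1  [with Q=3, V=3]  = -8
Without intervention: V = 2P + 6  [with P=1]  = 8; Q = 2S + 3  [with S=0]  = 3; T = -Q - 2V + 1  [with Q=3, V=8]  = -18.
Change = -8 − (-18) = 10.

10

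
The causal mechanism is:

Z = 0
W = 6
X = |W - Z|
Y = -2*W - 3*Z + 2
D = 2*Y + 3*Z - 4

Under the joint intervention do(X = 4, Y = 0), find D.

Under do(X = 4, Y = 0), each intervened variable's structural equation is replaced by its fixed value.
D = 2*Y + 3*Z - 4  [with Y=0, Z=0]  = -4

-4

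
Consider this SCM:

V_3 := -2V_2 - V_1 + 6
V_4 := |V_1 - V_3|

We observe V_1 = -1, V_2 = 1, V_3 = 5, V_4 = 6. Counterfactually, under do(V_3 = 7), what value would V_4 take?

8

The intervention breaks the incoming arrows to V_3: V_3 := -2V_2 - V_1 + 6 no longer applies, and V_3 = 7.
V_4 = |V_1 - V_3|  [with V_1=-1, V_3=7]  = 8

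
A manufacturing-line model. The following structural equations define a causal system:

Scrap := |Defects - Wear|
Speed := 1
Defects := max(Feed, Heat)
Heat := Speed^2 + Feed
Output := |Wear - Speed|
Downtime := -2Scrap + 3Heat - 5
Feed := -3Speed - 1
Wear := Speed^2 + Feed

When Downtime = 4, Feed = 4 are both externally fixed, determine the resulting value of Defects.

Under do(Downtime = 4, Feed = 4), each intervened variable's structural equation is replaced by its fixed value.
Heat = Speed^2 + Feed  [with Speed=1, Feed=4]  = 5
Defects = max(Feed, Heat)  [with Feed=4, Heat=5]  = 5

5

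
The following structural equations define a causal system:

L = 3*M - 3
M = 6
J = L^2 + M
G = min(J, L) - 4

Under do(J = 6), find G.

The intervention breaks the incoming arrows to J: J = L^2 + M no longer applies, and J = 6.
L = 3*M - 3  [with M=6]  = 15
G = min(J, L) - 4  [with J=6, L=15]  = 2

2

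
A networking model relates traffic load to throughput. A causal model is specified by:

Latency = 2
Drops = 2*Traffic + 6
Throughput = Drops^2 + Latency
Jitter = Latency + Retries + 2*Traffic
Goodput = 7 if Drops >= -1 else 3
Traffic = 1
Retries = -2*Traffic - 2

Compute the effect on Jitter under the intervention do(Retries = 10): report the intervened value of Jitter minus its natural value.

14

Intervening sets Retries = 10 and removes its equation (Retries = -2*Traffic - 2).
Jitter = Latency + Retries + 2*Traffic  [with Latency=2, Retries=10, Traffic=1]  = 14
Without intervention: Retries = -2*Traffic - 2  [with Traffic=1]  = -4; Jitter = Latency + Retries + 2*Traffic  [with Latency=2, Retries=-4, Traffic=1]  = 0.
Change = 14 − 0 = 14.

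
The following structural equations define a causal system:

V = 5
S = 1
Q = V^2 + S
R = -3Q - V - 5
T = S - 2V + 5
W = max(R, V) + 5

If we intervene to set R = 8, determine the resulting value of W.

13

Under do(R=8), the mechanism R = -3Q - V - 5 is discarded; R is fixed at 8.
W = max(R, V) + 5  [with R=8, V=5]  = 13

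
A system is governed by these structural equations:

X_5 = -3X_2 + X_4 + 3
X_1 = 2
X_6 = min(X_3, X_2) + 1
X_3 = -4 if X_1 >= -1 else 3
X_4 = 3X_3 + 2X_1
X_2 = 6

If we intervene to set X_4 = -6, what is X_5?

-21

Intervening sets X_4 = -6 and removes its equation (X_4 = 3X_3 + 2X_1).
X_5 = -3X_2 + X_4 + 3  [with X_2=6, X_4=-6]  = -21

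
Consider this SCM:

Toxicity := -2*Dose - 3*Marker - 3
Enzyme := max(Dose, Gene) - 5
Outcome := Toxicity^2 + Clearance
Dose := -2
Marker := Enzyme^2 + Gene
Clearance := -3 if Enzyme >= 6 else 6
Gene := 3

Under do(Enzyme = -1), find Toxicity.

do(Enzyme=-1) replaces the equation Enzyme := max(Dose, Gene) - 5 with the constant Enzyme = -1.
Marker = Enzyme^2 + Gene  [with Enzyme=-1, Gene=3]  = 4
Toxicity = -2*Dose - 3*Marker - 3  [with Dose=-2, Marker=4]  = -11

-11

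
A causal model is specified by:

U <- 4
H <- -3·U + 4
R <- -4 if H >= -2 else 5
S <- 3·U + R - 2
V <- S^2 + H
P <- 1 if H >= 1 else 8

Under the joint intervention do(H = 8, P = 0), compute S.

6

The joint intervention fixes H = 8, P = 0, removing each variable's own equation.
R = -4 if H >= -2 else 5  [with H=8]  = -4
S = 3·U + R - 2  [with U=4, R=-4]  = 6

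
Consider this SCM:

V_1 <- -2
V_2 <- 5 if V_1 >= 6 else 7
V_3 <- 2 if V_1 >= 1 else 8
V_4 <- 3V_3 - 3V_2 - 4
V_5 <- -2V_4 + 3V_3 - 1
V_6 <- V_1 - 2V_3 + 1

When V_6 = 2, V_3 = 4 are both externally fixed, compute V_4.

Under do(V_6 = 2, V_3 = 4), each intervened variable's structural equation is replaced by its fixed value.
V_2 = 5 if V_1 >= 6 else 7  [with V_1=-2]  = 7
V_4 = 3V_3 - 3V_2 - 4  [with V_3=4, V_2=7]  = -13

-13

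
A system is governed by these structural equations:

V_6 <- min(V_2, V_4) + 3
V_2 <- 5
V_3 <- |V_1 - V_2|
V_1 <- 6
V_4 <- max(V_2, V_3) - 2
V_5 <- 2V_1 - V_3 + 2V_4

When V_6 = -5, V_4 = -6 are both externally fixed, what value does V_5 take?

Setting V_6 = -5, V_4 = -6 by intervention discards those variables' equations.
V_3 = |V_1 - V_2|  [with V_1=6, V_2=5]  = 1
V_5 = 2V_1 - V_3 + 2V_4  [with V_1=6, V_3=1, V_4=-6]  = -1

-1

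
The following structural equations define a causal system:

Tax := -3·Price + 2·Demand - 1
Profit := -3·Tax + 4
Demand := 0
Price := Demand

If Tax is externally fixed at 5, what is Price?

0

Under do(Tax=5), the mechanism Tax := -3·Price + 2·Demand - 1 is discarded; Tax is fixed at 5.
Since Price is not a descendant of the intervened variable, it is unaffected.
Price = Demand  [with Demand=0]  = 0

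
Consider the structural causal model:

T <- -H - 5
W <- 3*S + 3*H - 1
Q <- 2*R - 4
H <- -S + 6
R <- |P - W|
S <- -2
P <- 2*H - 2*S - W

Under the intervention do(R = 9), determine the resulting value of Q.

Under do(R=9), the mechanism R <- |P - W| is discarded; R is fixed at 9.
Q = 2*R - 4  [with R=9]  = 14

14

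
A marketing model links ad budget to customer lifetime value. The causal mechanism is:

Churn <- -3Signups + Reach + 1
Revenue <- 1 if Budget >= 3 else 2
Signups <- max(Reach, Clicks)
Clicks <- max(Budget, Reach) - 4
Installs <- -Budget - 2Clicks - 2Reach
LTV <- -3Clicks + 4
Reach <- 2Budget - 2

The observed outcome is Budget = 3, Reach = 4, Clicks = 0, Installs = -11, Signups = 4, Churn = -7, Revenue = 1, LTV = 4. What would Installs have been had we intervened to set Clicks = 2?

The intervention breaks the incoming arrows to Clicks: Clicks <- max(Budget, Reach) - 4 no longer applies, and Clicks = 2.
Reach = 2Budget - 2  [with Budget=3]  = 4
Installs = -Budget - 2Clicks - 2Reach  [with Budget=3, Clicks=2, Reach=4]  = -15

-15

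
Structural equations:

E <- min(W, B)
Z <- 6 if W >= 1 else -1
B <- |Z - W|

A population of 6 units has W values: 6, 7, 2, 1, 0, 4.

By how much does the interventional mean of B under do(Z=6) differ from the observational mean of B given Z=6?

Under do(Z=6), Z's equation is replaced by Z=6 for every unit. Per-unit B: 0, 1, 4, 5, 6, 2. Mean = 3.
E[B|Z=6] averages over only the 5 units with Z=6 (W = 6, 7, 2, 1, 4): B = 0, 1, 4, 5, 2, mean 2.4.
Difference = 3 − 2.4 = 0.6.

0.6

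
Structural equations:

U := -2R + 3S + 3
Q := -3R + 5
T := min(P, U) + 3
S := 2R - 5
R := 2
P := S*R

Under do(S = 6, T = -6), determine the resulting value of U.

17

Under do(S = 6, T = -6), each intervened variable's structural equation is replaced by its fixed value.
U = -2R + 3S + 3  [with R=2, S=6]  = 17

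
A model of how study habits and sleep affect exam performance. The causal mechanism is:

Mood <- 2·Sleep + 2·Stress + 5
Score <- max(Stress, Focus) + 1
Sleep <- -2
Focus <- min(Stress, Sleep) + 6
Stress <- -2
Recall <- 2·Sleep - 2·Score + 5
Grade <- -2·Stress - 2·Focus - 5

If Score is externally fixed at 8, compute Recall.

-15

Under do(Score=8), the mechanism Score <- max(Stress, Focus) + 1 is discarded; Score is fixed at 8.
Recall = 2·Sleep - 2·Score + 5  [with Sleep=-2, Score=8]  = -15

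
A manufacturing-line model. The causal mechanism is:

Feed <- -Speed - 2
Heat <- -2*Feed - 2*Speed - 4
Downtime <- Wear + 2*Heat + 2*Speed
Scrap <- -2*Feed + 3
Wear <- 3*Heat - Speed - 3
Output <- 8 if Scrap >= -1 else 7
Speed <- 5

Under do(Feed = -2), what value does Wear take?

-38

Under do(Feed=-2), the mechanism Feed <- -Speed - 2 is discarded; Feed is fixed at -2.
Heat = -2*Feed - 2*Speed - 4  [with Feed=-2, Speed=5]  = -10
Wear = 3*Heat - Speed - 3  [with Heat=-10, Speed=5]  = -38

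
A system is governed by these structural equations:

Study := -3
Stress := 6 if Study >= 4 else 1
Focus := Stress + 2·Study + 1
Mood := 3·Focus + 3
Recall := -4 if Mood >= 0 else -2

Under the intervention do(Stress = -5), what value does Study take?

Under do(Stress=-5), the mechanism Stress := 6 if Study >= 4 else 1 is discarded; Stress is fixed at -5.
Study is not downstream of the intervention, so its value is determined by the original equations.

-3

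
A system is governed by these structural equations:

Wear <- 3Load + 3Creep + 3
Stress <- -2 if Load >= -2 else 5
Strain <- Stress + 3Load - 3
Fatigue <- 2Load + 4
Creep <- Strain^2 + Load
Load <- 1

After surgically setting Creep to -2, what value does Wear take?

Intervening sets Creep = -2 and removes its equation (Creep <- Strain^2 + Load).
Wear = 3Load + 3Creep + 3  [with Load=1, Creep=-2]  = 0

0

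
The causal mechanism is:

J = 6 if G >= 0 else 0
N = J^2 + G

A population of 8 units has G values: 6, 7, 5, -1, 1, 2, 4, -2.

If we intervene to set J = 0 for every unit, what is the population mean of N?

do(J=0) breaks J's dependence on G. With J=0 fixed, N across the units is 6, 7, 5, -1, 1, 2, 4, -2, mean 2.75.

2.75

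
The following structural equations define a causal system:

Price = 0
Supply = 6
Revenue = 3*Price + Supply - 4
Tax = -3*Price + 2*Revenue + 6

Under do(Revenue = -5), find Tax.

The intervention breaks the incoming arrows to Revenue: Revenue = 3*Price + Supply - 4 no longer applies, and Revenue = -5.
Tax = -3*Price + 2*Revenue + 6  [with Price=0, Revenue=-5]  = -4

-4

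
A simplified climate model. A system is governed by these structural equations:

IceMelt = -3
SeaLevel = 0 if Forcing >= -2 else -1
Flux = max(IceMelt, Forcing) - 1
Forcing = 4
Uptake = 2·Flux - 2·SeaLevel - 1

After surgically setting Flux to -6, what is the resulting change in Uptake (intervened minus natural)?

-18

Intervening sets Flux = -6 and removes its equation (Flux = max(IceMelt, Forcing) - 1).
SeaLevel = 0 if Forcing >= -2 else -1  [with Forcing=4]  = 0
Uptake = 2·Flux - 2·SeaLevel - 1  [with Flux=-6, SeaLevel=0]  = -13
Without intervention: SeaLevel = 0 if Forcing >= -2 else -1  [with Forcing=4]  = 0; Flux = max(IceMelt, Forcing) - 1  [with IceMelt=-3, Forcing=4]  = 3; Uptake = 2·Flux - 2·SeaLevel - 1  [with Flux=3, SeaLevel=0]  = 5.
Change = -13 − 5 = -18.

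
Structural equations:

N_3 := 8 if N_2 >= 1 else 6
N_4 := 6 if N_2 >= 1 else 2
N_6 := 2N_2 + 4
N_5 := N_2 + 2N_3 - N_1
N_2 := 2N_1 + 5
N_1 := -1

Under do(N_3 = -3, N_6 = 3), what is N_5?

The joint intervention fixes N_3 = -3, N_6 = 3, removing each variable's own equation.
N_2 = 2N_1 + 5  [with N_1=-1]  = 3
N_5 = N_2 + 2N_3 - N_1  [with N_2=3, N_3=-3, N_1=-1]  = -2

-2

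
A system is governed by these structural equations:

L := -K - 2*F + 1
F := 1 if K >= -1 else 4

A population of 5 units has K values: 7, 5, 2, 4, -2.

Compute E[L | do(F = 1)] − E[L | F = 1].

1.3

Under do(F=1), F's equation is replaced by F=1 for every unit. Per-unit L: -8, -6, -3, -5, 1. Mean = -4.2.
Conditioning on F=1 selects the 4 unit(s) with K ∈ {7, 5, 2, 4}. Their L values: -8, -6, -3, -5. Mean = -5.5.
Difference = -4.2 − (-5.5) = 1.3.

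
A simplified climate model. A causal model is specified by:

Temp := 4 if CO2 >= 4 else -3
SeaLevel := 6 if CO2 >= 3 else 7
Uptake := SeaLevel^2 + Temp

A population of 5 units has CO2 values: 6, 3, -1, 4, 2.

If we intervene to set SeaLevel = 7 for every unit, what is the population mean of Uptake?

48.8

do(SeaLevel=7) breaks SeaLevel's dependence on CO2. With SeaLevel=7 fixed, Uptake across the units is 53, 46, 46, 53, 46, mean 48.8.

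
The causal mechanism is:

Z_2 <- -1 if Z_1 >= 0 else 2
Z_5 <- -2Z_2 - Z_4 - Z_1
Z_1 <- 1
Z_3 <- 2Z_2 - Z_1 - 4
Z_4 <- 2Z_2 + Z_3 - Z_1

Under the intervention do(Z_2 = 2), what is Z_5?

-7

do(Z_2=2) replaces the equation Z_2 <- -1 if Z_1 >= 0 else 2 with the constant Z_2 = 2.
Z_3 = 2Z_2 - Z_1 - 4  [with Z_2=2, Z_1=1]  = -1
Z_4 = 2Z_2 + Z_3 - Z_1  [with Z_2=2, Z_3=-1, Z_1=1]  = 2
Z_5 = -2Z_2 - Z_4 - Z_1  [with Z_2=2, Z_4=2, Z_1=1]  = -7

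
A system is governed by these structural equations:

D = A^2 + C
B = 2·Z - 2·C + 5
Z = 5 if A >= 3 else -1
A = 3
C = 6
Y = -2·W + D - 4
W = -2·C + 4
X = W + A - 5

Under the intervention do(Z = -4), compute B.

-15

The intervention breaks the incoming arrows to Z: Z = 5 if A >= 3 else -1 no longer applies, and Z = -4.
B = 2·Z - 2·C + 5  [with Z=-4, C=6]  = -15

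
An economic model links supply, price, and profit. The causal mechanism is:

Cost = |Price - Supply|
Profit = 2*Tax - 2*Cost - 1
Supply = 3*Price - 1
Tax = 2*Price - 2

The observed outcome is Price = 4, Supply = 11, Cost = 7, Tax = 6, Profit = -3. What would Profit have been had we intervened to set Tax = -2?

Intervening sets Tax = -2 and removes its equation (Tax = 2*Price - 2).
Supply = 3*Price - 1  [with Price=4]  = 11
Cost = |Price - Supply|  [with Price=4, Supply=11]  = 7
Profit = 2*Tax - 2*Cost - 1  [with Tax=-2, Cost=7]  = -19

-19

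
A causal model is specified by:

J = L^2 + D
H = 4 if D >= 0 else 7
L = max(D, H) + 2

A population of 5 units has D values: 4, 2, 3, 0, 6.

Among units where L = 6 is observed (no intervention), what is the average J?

Observing L=6 restricts to units where L's equation naturally yields 6: D ∈ {4, 2, 3, 0}. In that subpopulation J = 40, 38, 39, 36, mean 38.25.

38.25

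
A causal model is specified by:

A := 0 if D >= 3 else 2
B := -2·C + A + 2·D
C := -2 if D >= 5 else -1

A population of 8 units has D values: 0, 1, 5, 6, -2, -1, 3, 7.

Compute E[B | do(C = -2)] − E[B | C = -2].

Every unit gets C=-2 under the intervention. B values become 6, 8, 14, 16, 2, 4, 10, 18; E[B|do(C=-2)] = 9.75.
Conditioning on C=-2 selects the 3 unit(s) with D ∈ {5, 6, 7}. Their B values: 14, 16, 18. Mean = 16.
Difference = 9.75 − 16 = -6.25.

-6.25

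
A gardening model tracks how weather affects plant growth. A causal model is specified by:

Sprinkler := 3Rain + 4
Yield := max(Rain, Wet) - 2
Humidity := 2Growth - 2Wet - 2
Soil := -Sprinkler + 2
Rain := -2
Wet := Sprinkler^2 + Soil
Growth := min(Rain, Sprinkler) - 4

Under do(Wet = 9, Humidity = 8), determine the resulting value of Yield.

7

Setting Wet = 9, Humidity = 8 by intervention discards those variables' equations.
Yield = max(Rain, Wet) - 2  [with Rain=-2, Wet=9]  = 7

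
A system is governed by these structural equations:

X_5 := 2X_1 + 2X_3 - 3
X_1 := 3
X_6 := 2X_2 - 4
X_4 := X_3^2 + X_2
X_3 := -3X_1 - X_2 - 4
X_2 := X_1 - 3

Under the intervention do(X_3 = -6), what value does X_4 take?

36

The intervention breaks the incoming arrows to X_3: X_3 := -3X_1 - X_2 - 4 no longer applies, and X_3 = -6.
X_2 = X_1 - 3  [with X_1=3]  = 0
X_4 = X_3^2 + X_2  [with X_3=-6, X_2=0]  = 36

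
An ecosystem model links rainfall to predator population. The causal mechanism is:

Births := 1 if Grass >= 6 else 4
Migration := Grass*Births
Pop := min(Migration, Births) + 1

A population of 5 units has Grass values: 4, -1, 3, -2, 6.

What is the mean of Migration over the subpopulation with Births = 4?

Conditioning on Births=4 selects the 4 unit(s) with Grass ∈ {4, -1, 3, -2}. Their Migration values: 16, -4, 12, -8. Mean = 4.

4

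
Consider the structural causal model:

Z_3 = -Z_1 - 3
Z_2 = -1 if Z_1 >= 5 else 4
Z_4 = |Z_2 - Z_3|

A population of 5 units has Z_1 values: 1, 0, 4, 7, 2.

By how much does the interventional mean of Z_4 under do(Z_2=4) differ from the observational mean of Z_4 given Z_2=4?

1.05

Under do(Z_2=4), Z_2's equation is replaced by Z_2=4 for every unit. Per-unit Z_4: 8, 7, 11, 14, 9. Mean = 9.8.
E[Z_4|Z_2=4] averages over only the 4 units with Z_2=4 (Z_1 = 1, 0, 4, 2): Z_4 = 8, 7, 11, 9, mean 8.75.
Difference = 9.8 − 8.75 = 1.05.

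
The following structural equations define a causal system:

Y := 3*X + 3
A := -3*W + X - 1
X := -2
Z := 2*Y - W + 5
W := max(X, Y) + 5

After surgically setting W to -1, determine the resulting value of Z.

0

The intervention breaks the incoming arrows to W: W := max(X, Y) + 5 no longer applies, and W = -1.
Y = 3*X + 3  [with X=-2]  = -3
Z = 2*Y - W + 5  [with Y=-3, W=-1]  = 0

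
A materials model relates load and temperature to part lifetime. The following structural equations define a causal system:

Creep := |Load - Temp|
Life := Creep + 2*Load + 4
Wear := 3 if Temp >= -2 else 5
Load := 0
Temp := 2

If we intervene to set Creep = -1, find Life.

3

do(Creep=-1) replaces the equation Creep := |Load - Temp| with the constant Creep = -1.
Life = Creep + 2*Load + 4  [with Creep=-1, Load=0]  = 3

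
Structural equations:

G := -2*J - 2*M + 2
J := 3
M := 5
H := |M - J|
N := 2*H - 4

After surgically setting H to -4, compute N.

The intervention breaks the incoming arrows to H: H := |M - J| no longer applies, and H = -4.
N = 2*H - 4  [with H=-4]  = -12

-12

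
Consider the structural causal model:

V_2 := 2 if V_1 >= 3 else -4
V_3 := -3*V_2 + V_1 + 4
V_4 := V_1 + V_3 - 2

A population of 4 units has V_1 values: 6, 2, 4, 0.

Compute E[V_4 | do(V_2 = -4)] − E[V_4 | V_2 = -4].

The intervention sets V_2=-4 in all 4 units regardless of V_1. Recomputing V_4 per unit gives 26, 18, 22, 14; average 20.
Conditioning on V_2=-4 selects the 2 unit(s) with V_1 ∈ {2, 0}. Their V_4 values: 18, 14. Mean = 16.
Difference = 20 − 16 = 4.

4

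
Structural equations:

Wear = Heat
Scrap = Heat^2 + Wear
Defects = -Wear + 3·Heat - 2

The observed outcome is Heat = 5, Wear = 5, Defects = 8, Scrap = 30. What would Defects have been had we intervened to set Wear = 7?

The intervention breaks the incoming arrows to Wear: Wear = Heat no longer applies, and Wear = 7.
Defects = -Wear + 3·Heat - 2  [with Wear=7, Heat=5]  = 6

6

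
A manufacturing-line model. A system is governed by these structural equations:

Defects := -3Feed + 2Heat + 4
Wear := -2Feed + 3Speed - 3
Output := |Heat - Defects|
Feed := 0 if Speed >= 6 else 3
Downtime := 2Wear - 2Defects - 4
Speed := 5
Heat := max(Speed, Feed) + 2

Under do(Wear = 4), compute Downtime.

The intervention breaks the incoming arrows to Wear: Wear := -2Feed + 3Speed - 3 no longer applies, and Wear = 4.
Feed = 0 if Speed >= 6 else 3  [with Speed=5]  = 3
Heat = max(Speed, Feed) + 2  [with Speed=5, Feed=3]  = 7
Defects = -3Feed + 2Heat + 4  [with Feed=3, Heat=7]  = 9
Downtime = 2Wear - 2Defects - 4  [with Wear=4, Defects=9]  = -14

-14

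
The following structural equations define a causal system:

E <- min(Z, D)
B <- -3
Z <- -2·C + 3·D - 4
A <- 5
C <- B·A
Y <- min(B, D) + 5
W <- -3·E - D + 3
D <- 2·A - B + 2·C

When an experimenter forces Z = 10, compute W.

71

do(Z=10) replaces the equation Z <- -2·C + 3·D - 4 with the constant Z = 10.
C = B·A  [with B=-3, A=5]  = -15
D = 2·A - B + 2·C  [with A=5, B=-3, C=-15]  = -17
E = min(Z, D)  [with Z=10, D=-17]  = -17
W = -3·E - D + 3  [with E=-17, D=-17]  = 71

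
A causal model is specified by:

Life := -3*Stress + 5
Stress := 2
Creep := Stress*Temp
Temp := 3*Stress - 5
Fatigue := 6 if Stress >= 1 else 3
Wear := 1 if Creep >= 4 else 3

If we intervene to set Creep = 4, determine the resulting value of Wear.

1

The intervention breaks the incoming arrows to Creep: Creep := Stress*Temp no longer applies, and Creep = 4.
Wear = 1 if Creep >= 4 else 3  [with Creep=4]  = 1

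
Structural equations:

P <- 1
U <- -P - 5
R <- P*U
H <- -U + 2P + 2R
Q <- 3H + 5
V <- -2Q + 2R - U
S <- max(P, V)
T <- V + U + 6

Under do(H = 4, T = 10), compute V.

-40

The joint intervention fixes H = 4, T = 10, removing each variable's own equation.
U = -P - 5  [with P=1]  = -6
R = P*U  [with P=1, U=-6]  = -6
Q = 3H + 5  [with H=4]  = 17
V = -2Q + 2R - U  [with Q=17, R=-6, U=-6]  = -40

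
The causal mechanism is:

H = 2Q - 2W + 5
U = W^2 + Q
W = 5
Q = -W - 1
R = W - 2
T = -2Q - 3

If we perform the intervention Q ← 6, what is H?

do(Q=6) replaces the equation Q = -W - 1 with the constant Q = 6.
H = 2Q - 2W + 5  [with Q=6, W=5]  = 7

7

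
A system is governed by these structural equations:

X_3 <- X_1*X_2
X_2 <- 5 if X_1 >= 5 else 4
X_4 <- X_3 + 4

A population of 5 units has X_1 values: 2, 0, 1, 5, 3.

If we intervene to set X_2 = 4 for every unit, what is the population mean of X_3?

8.8

The intervention sets X_2=4 in all 5 units regardless of X_1. Recomputing X_3 per unit gives 8, 0, 4, 20, 12; average 8.8.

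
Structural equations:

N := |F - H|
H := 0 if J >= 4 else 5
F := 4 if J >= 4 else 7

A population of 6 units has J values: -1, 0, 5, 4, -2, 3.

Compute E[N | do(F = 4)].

Every unit gets F=4 under the intervention. N values become 1, 1, 4, 4, 1, 1; E[N|do(F=4)] = 2.

2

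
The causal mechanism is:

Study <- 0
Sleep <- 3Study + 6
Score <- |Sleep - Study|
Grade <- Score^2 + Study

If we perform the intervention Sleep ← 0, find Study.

Under do(Sleep=0), the mechanism Sleep <- 3Study + 6 is discarded; Sleep is fixed at 0.
Study is not downstream of the intervention, so its value is determined by the original equations.

0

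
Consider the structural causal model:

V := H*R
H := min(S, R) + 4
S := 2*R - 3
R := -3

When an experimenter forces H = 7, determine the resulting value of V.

The intervention breaks the incoming arrows to H: H := min(S, R) + 4 no longer applies, and H = 7.
V = H*R  [with H=7, R=-3]  = -21

-21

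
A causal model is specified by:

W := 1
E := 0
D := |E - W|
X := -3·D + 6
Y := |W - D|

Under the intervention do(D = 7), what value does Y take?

The intervention breaks the incoming arrows to D: D := |E - W| no longer applies, and D = 7.
Y = |W - D|  [with W=1, D=7]  = 6

6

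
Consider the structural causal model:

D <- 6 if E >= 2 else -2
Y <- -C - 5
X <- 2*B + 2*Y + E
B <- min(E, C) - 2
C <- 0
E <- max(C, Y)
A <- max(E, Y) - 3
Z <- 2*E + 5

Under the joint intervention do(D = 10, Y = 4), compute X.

8

The joint intervention fixes D = 10, Y = 4, removing each variable's own equation.
E = max(C, Y)  [with C=0, Y=4]  = 4
B = min(E, C) - 2  [with E=4, C=0]  = -2
X = 2*B + 2*Y + E  [with B=-2, Y=4, E=4]  = 8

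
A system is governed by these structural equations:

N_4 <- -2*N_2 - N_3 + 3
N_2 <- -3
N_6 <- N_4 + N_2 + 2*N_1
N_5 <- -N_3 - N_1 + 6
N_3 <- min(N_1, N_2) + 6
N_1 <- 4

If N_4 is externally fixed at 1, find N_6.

Under do(N_4=1), the mechanism N_4 <- -2*N_2 - N_3 + 3 is discarded; N_4 is fixed at 1.
N_6 = N_4 + N_2 + 2*N_1  [with N_4=1, N_2=-3, N_1=4]  = 6

6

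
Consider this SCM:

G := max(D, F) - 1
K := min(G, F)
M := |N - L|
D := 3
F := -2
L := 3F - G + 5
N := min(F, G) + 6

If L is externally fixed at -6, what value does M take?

10

Under do(L=-6), the mechanism L := 3F - G + 5 is discarded; L is fixed at -6.
G = max(D, F) - 1  [with D=3, F=-2]  = 2
N = min(F, G) + 6  [with F=-2, G=2]  = 4
M = |N - L|  [with N=4, L=-6]  = 10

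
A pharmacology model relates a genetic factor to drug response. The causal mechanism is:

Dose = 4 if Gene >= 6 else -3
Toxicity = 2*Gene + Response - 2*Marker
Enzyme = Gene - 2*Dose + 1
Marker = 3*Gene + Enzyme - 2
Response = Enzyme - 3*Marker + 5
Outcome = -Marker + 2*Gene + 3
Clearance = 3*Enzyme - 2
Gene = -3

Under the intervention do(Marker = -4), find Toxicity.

Under do(Marker=-4), the mechanism Marker = 3*Gene + Enzyme - 2 is discarded; Marker is fixed at -4.
Dose = 4 if Gene >= 6 else -3  [with Gene=-3]  = -3
Enzyme = Gene - 2*Dose + 1  [with Gene=-3, Dose=-3]  = 4
Response = Enzyme - 3*Marker + 5  [with Enzyme=4, Marker=-4]  = 21
Toxicity = 2*Gene + Response - 2*Marker  [with Gene=-3, Response=21, Marker=-4]  = 23

23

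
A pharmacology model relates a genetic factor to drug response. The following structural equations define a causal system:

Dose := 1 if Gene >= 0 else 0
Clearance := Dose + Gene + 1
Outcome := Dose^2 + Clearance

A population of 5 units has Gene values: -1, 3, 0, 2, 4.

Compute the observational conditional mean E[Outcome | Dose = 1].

5.25

Observing Dose=1 restricts to units where Dose's equation naturally yields 1: Gene ∈ {3, 0, 2, 4}. In that subpopulation Outcome = 6, 3, 5, 7, mean 5.25.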